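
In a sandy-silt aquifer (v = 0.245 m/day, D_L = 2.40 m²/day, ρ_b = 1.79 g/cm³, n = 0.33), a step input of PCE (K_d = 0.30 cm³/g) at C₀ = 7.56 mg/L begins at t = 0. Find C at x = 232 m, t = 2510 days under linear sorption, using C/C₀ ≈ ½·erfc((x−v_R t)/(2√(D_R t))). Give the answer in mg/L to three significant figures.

Retardation factor R = 1 + ρ_b·K_d/n = 1 + 1.79 × 0.30/0.33 = 2.627.
Sorption retards both mechanisms: v_R = v/R = 0.09326 m/day, D_R = D/R = 0.9136 m²/day.
v_R·t = 0.09326 × 2510 = 234.0826 m; 2√(D_R t) = 95.77 m; argument = (232 − 234.0826)/95.77 = -0.02175.
C = C₀ × ½·erfc(-0.02175) = 7.56 × 0.5123 = 3.87 mg/L.

3.87 mg/L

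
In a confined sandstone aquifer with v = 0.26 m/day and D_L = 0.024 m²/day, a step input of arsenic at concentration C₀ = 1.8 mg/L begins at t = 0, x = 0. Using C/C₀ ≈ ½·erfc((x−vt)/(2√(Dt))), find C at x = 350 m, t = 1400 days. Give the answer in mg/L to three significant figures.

For a continuous step input, C/C₀ ≈ ½·erfc((x−vt)/(2√(Dt))).
vt = 0.26 × 1400 = 364 m and 2√(Dt) = 2√(0.024 × 1400) = 11.59 m.
Argument (x−vt)/(2√(Dt)) = (350 − 364)/11.59 = -1.208; ½·erfc(-1.208) = 0.9562.
C = 1.8 × 0.9562 = 1.72 mg/L.

1.72 mg/L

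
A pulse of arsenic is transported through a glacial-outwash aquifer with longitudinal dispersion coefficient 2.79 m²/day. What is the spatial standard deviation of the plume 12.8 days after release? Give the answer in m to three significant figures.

Dispersive spreading gives a Gaussian with σ² = 2Dt; advection only shifts the center.
σ = √(2 × 2.79 × 12.8) = 8.45 m.

8.45 m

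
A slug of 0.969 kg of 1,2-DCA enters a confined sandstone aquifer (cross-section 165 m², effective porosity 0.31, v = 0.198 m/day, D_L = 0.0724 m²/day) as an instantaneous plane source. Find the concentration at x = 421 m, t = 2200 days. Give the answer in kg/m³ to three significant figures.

For an instantaneous plane source, C(x,t) = M/(n_e·A·√(4πDt)) · exp(−(x−vt)²/(4Dt)), with n_e·A the pore (flow) area.
Plume center vt = 0.198 × 2200 = 435.6 m, so the well at 421 m is 14.6 m upgradient of the peak.
√(4πDt) = 44.74 m, giving peak height M/(n_e·A·√(4πDt)) = 0.969/(0.31 × 165 × 44.74) = 0.0004234 kg/m³.
(x−vt)²/(4Dt) = (-14.6)²/(4 × 0.0724 × 2200) = 0.3346; exp(−0.3346) = 0.7156.
C = 0.0004234 × 0.7156 = 0.000303 kg/m³.

0.000303 kg/m³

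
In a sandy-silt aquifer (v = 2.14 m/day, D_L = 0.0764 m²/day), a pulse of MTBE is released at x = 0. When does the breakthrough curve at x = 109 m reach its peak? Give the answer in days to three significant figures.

For the 1D instantaneous-source solution, setting ∂C/∂t = 0 at fixed x gives v²t² + 2Dt − x² = 0, so t = (√(D² + v²x²) − D)/v².
√(D² + v²x²) = √(0.0764² + 2.14² × 109²) = 233.3; v² = 4.5796.
t = (233.3 − 0.0764)/4.5796 = 50.9 days (vs. the pure-advection estimate x/v = 50.9 d).

50.9 days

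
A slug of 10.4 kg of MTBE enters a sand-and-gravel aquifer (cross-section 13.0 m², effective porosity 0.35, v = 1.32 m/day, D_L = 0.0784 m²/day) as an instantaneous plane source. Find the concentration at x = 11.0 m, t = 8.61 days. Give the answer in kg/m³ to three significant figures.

For an instantaneous plane source, C(x,t) = M/(n_e·A·√(4πDt)) · exp(−(x−vt)²/(4Dt)), with n_e·A the pore (flow) area.
Plume center vt = 1.32 × 8.61 = 11.3652 m, so the well at 11.0 m is 0.3652 m upgradient of the peak.
√(4πDt) = 2.912 m, giving peak height M/(n_e·A·√(4πDt)) = 10.4/(0.35 × 13.0 × 2.912) = 0.7849 kg/m³.
(x−vt)²/(4Dt) = (-0.3652)²/(4 × 0.0784 × 8.61) = 0.04939; exp(−0.04939) = 0.9518.
C = 0.7849 × 0.9518 = 0.747 kg/m³.

0.747 kg/m³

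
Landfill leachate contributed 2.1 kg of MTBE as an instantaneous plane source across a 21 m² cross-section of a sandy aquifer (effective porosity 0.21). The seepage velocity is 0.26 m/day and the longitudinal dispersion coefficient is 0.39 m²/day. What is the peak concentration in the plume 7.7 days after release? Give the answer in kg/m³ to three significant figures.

0.0775 kg/m³

The peak of an instantaneous 1D plume sits at x = vt; there the Gaussian factor is 1 and C_max = M/(n_e·A·√(4πDt)), where n_e·A is the pore area the mass is dissolved in.
√(4πDt) = √(4π × 0.39 × 7.7) = 6.143 m, so C_max = 2.1/(0.21 × 21 × 6.143) = 0.0775 kg/m³.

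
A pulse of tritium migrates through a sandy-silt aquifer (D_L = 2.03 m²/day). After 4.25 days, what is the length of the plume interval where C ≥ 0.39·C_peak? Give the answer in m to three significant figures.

11.4 m

The plume is Gaussian with σ = √(2Dt) = √(2 × 2.03 × 4.25) = 4.154 m.
C/C_peak = exp(−Δx²/(2σ²)) = 0.39 ⇒ Δx = σ·√(−2 ln 0.39) = 4.154 × 1.372 = 5.699 m.
Width = 2Δx = 11.4 m.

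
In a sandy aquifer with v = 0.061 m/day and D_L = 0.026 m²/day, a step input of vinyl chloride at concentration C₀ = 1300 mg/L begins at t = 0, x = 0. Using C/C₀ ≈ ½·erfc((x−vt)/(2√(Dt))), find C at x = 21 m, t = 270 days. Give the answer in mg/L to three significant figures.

For a continuous step input, C/C₀ ≈ ½·erfc((x−vt)/(2√(Dt))).
vt = 0.061 × 270 = 16.47 m and 2√(Dt) = 2√(0.026 × 270) = 5.299 m.
Argument (x−vt)/(2√(Dt)) = (21 − 16.47)/5.299 = 0.8549; ½·erfc(0.8549) = 0.1133.
C = 1300 × 0.1133 = 147 mg/L.

147 mg/L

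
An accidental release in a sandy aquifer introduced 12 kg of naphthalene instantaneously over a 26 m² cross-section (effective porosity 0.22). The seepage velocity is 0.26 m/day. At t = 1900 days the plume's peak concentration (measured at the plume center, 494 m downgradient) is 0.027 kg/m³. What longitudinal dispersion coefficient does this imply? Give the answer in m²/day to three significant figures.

At the plume center C_max = M/(n_e·A·√(4πDt)), so D = M²/(4πt·(n_e·A·C_max)²).
n_e·A·C_max = 0.22 × 26 × 0.027 = 0.1544 kg/m.
D = 12²/(4π × 1900 × 0.1544²) = 0.253 m²/day.

0.253 m²/day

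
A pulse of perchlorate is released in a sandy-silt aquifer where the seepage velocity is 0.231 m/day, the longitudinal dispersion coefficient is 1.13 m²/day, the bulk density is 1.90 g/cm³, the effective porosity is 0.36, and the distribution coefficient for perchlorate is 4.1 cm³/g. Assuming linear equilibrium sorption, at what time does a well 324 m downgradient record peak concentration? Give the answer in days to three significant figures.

Retardation factor R = 1 + ρ_b·K_d/n = 1 + 1.90 × 4.1/0.36 = 22.64.
Sorption retards both mechanisms: v_R = v/R = 0.01020 m/day, D_R = D/R = 0.04991 m²/day.
Peak time from v_R²t² + 2D_R t − x² = 0: t = (√(D_R² + v_R²x²) − D_R)/v_R².
√(D_R² + v_R²x²) = √(0.04991² + 0.01020² × 324²) = 3.305; v_R² = 0.0001040.
t = (3.305 − 0.04991)/0.0001040 = 31300 days.

31300 days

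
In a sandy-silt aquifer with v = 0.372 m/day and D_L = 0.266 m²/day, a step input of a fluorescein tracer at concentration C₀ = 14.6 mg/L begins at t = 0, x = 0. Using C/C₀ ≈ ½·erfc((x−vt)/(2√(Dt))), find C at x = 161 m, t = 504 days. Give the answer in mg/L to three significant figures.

For a continuous step input, C/C₀ ≈ ½·erfc((x−vt)/(2√(Dt))).
vt = 0.372 × 504 = 187.488 m and 2√(Dt) = 2√(0.266 × 504) = 23.16 m.
Argument (x−vt)/(2√(Dt)) = (161 − 187.488)/23.16 = -1.144; ½·erfc(-1.144) = 0.9472.
C = 14.6 × 0.9472 = 13.8 mg/L.

13.8 mg/L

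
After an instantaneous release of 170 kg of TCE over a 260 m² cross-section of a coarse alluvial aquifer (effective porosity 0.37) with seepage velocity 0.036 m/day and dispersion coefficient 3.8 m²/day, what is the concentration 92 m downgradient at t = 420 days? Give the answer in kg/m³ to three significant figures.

For an instantaneous plane source, C(x,t) = M/(n_e·A·√(4πDt)) · exp(−(x−vt)²/(4Dt)), with n_e·A the pore (flow) area.
Plume center vt = 0.036 × 420 = 15.12 m, so the well at 92 m is 76.88 m downgradient of the peak.
√(4πDt) = 141.6 m, giving peak height M/(n_e·A·√(4πDt)) = 170/(0.37 × 260 × 141.6) = 0.01248 kg/m³.
(x−vt)²/(4Dt) = (76.88)²/(4 × 3.8 × 420) = 0.9258; exp(−0.9258) = 0.3962.
C = 0.01248 × 0.3962 = 0.00494 kg/m³.

0.00494 kg/m³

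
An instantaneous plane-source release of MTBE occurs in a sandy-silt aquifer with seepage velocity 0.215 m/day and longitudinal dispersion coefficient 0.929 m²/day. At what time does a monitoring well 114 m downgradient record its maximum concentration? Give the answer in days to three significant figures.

511 days

For the 1D instantaneous-source solution, setting ∂C/∂t = 0 at fixed x gives v²t² + 2Dt − x² = 0, so t = (√(D² + v²x²) − D)/v².
√(D² + v²x²) = √(0.929² + 0.215² × 114²) = 24.53; v² = 0.046225.
t = (24.53 − 0.929)/0.046225 = 511 days (vs. the pure-advection estimate x/v = 530 d).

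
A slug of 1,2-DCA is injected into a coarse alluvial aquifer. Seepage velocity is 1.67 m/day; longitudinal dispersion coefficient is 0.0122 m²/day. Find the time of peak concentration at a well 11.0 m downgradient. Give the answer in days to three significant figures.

6.58 days

For the 1D instantaneous-source solution, setting ∂C/∂t = 0 at fixed x gives v²t² + 2Dt − x² = 0, so t = (√(D² + v²x²) − D)/v².
√(D² + v²x²) = √(0.0122² + 1.67² × 11.0²) = 18.37; v² = 2.7889.
t = (18.37 − 0.0122)/2.7889 = 6.58 days (vs. the pure-advection estimate x/v = 6.59 d).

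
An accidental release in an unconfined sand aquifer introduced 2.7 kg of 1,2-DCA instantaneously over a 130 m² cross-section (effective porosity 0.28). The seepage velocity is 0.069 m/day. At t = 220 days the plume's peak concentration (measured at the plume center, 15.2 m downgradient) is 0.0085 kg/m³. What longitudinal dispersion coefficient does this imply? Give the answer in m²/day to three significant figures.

0.0275 m²/day

At the plume center C_max = M/(n_e·A·√(4πDt)), so D = M²/(4πt·(n_e·A·C_max)²).
n_e·A·C_max = 0.28 × 130 × 0.0085 = 0.3094 kg/m.
D = 2.7²/(4π × 220 × 0.3094²) = 0.0275 m²/day.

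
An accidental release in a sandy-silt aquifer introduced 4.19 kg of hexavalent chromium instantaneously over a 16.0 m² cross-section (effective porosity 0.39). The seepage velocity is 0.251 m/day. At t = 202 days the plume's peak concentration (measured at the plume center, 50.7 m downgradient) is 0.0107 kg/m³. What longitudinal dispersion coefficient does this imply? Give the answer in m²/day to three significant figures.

1.55 m²/day

At the plume center C_max = M/(n_e·A·√(4πDt)), so D = M²/(4πt·(n_e·A·C_max)²).
n_e·A·C_max = 0.39 × 16.0 × 0.0107 = 0.06677 kg/m.
D = 4.19²/(4π × 202 × 0.06677²) = 1.55 m²/day.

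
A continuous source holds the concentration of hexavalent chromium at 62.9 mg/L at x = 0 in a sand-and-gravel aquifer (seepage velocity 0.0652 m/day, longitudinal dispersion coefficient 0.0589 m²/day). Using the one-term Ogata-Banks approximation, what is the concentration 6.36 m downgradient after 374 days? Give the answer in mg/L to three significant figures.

62.7 mg/L

For a continuous step input, C/C₀ ≈ ½·erfc((x−vt)/(2√(Dt))).
vt = 0.0652 × 374 = 24.3848 m and 2√(Dt) = 2√(0.0589 × 374) = 9.387 m.
Argument (x−vt)/(2√(Dt)) = (6.36 − 24.3848)/9.387 = -1.920; ½·erfc(-1.920) = 0.9967.
C = 62.9 × 0.9967 = 62.7 mg/L.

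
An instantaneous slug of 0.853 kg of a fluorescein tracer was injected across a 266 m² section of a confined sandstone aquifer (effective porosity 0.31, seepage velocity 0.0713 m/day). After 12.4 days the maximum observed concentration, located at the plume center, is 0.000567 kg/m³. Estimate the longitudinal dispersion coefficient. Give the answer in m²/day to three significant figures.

At the plume center C_max = M/(n_e·A·√(4πDt)), so D = M²/(4πt·(n_e·A·C_max)²).
n_e·A·C_max = 0.31 × 266 × 0.000567 = 0.04675 kg/m.
D = 0.853²/(4π × 12.4 × 0.04675²) = 2.14 m²/day.

2.14 m²/day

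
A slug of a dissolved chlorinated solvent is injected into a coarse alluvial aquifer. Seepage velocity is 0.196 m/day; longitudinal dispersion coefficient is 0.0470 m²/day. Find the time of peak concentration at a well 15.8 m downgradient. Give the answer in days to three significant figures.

79.4 days

For the 1D instantaneous-source solution, setting ∂C/∂t = 0 at fixed x gives v²t² + 2Dt − x² = 0, so t = (√(D² + v²x²) − D)/v².
√(D² + v²x²) = √(0.0470² + 0.196² × 15.8²) = 3.097; v² = 0.038416.
t = (3.097 − 0.0470)/0.038416 = 79.4 days (vs. the pure-advection estimate x/v = 80.6 d).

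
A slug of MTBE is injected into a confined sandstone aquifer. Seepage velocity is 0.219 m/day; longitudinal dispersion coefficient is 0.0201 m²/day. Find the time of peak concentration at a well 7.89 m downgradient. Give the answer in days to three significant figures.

35.6 days

For the 1D instantaneous-source solution, setting ∂C/∂t = 0 at fixed x gives v²t² + 2Dt − x² = 0, so t = (√(D² + v²x²) − D)/v².
√(D² + v²x²) = √(0.0201² + 0.219² × 7.89²) = 1.728; v² = 0.047961.
t = (1.728 − 0.0201)/0.047961 = 35.6 days (vs. the pure-advection estimate x/v = 36.0 d).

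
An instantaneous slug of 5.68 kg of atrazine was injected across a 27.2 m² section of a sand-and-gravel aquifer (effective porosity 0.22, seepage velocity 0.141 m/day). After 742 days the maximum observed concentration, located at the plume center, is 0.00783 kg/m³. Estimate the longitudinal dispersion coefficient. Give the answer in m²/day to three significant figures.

1.58 m²/day

At the plume center C_max = M/(n_e·A·√(4πDt)), so D = M²/(4πt·(n_e·A·C_max)²).
n_e·A·C_max = 0.22 × 27.2 × 0.00783 = 0.04685 kg/m.
D = 5.68²/(4π × 742 × 0.04685²) = 1.58 m²/day.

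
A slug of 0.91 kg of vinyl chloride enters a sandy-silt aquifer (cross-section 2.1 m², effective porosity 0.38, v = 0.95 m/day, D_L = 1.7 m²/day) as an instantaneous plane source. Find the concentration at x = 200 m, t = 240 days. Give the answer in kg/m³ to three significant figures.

For an instantaneous plane source, C(x,t) = M/(n_e·A·√(4πDt)) · exp(−(x−vt)²/(4Dt)), with n_e·A the pore (flow) area.
Plume center vt = 0.95 × 240 = 228 m, so the well at 200 m is 28 m upgradient of the peak.
√(4πDt) = 71.60 m, giving peak height M/(n_e·A·√(4πDt)) = 0.91/(0.38 × 2.1 × 71.60) = 0.01593 kg/m³.
(x−vt)²/(4Dt) = (-28)²/(4 × 1.7 × 240) = 0.4804; exp(−0.4804) = 0.6185.
C = 0.01593 × 0.6185 = 0.00985 kg/m³.

0.00985 kg/m³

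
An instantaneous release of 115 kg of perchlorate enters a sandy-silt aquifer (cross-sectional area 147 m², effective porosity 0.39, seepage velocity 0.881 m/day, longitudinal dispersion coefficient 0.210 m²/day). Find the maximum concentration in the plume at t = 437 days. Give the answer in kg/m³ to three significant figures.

0.0591 kg/m³

The peak of an instantaneous 1D plume sits at x = vt; there the Gaussian factor is 1 and C_max = M/(n_e·A·√(4πDt)), where n_e·A is the pore area the mass is dissolved in.
√(4πDt) = √(4π × 0.210 × 437) = 33.96 m, so C_max = 115/(0.39 × 147 × 33.96) = 0.0591 kg/m³.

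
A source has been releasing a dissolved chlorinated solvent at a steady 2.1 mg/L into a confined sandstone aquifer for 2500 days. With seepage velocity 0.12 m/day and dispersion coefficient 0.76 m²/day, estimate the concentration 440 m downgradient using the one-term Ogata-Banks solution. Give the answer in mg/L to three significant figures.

For a continuous step input, C/C₀ ≈ ½·erfc((x−vt)/(2√(Dt))).
vt = 0.12 × 2500 = 300 m and 2√(Dt) = 2√(0.76 × 2500) = 87.18 m.
Argument (x−vt)/(2√(Dt)) = (440 − 300)/87.18 = 1.606; ½·erfc(1.606) = 0.01157.
C = 2.1 × 0.01157 = 0.0243 mg/L.

0.0243 mg/L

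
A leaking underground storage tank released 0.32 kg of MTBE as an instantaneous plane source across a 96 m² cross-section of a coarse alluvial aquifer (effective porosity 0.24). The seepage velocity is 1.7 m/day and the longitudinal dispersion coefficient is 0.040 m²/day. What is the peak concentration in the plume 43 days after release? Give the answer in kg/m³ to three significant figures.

The peak of an instantaneous 1D plume sits at x = vt; there the Gaussian factor is 1 and C_max = M/(n_e·A·√(4πDt)), where n_e·A is the pore area the mass is dissolved in.
√(4πDt) = √(4π × 0.040 × 43) = 4.649 m, so C_max = 0.32/(0.24 × 96 × 4.649) = 0.00299 kg/m³.

0.00299 kg/m³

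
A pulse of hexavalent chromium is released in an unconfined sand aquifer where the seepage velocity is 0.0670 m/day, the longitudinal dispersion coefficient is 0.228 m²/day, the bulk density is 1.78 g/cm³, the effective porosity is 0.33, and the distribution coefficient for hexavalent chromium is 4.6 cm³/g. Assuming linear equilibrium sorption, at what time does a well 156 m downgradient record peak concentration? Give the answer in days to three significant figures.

58800 days

Retardation factor R = 1 + ρ_b·K_d/n = 1 + 1.78 × 4.6/0.33 = 25.81.
Sorption retards both mechanisms: v_R = v/R = 0.002596 m/day, D_R = D/R = 0.008834 m²/day.
Peak time from v_R²t² + 2D_R t − x² = 0: t = (√(D_R² + v_R²x²) − D_R)/v_R².
√(D_R² + v_R²x²) = √(0.008834² + 0.002596² × 156²) = 0.4051; v_R² = 6.739e-06.
t = (0.4051 − 0.008834)/6.739e-06 = 58800 days.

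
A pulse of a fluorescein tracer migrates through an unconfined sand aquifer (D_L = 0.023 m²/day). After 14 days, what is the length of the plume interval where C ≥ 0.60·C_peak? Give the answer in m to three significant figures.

1.62 m

The plume is Gaussian with σ = √(2Dt) = √(2 × 0.023 × 14) = 0.8025 m.
C/C_peak = exp(−Δx²/(2σ²)) = 0.60 ⇒ Δx = σ·√(−2 ln 0.60) = 0.8025 × 1.011 = 0.8113 m.
Width = 2Δx = 1.62 m.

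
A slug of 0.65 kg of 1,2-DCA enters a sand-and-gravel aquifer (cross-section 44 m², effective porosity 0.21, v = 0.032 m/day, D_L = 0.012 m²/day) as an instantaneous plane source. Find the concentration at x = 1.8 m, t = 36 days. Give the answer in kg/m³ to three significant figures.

For an instantaneous plane source, C(x,t) = M/(n_e·A·√(4πDt)) · exp(−(x−vt)²/(4Dt)), with n_e·A the pore (flow) area.
Plume center vt = 0.032 × 36 = 1.152 m, so the well at 1.8 m is 0.648 m downgradient of the peak.
√(4πDt) = 2.330 m, giving peak height M/(n_e·A·√(4πDt)) = 0.65/(0.21 × 44 × 2.330) = 0.03019 kg/m³.
(x−vt)²/(4Dt) = (0.648)²/(4 × 0.012 × 36) = 0.2430; exp(−0.2430) = 0.7843.
C = 0.03019 × 0.7843 = 0.0237 kg/m³.

0.0237 kg/m³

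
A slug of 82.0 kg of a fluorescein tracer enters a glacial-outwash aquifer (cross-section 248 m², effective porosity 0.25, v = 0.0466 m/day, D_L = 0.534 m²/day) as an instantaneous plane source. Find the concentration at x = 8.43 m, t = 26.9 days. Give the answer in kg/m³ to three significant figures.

For an instantaneous plane source, C(x,t) = M/(n_e·A·√(4πDt)) · exp(−(x−vt)²/(4Dt)), with n_e·A the pore (flow) area.
Plume center vt = 0.0466 × 26.9 = 1.25354 m, so the well at 8.43 m is 7.17646 m downgradient of the peak.
√(4πDt) = 13.44 m, giving peak height M/(n_e·A·√(4πDt)) = 82.0/(0.25 × 248 × 13.44) = 0.09841 kg/m³.
(x−vt)²/(4Dt) = (7.17646)²/(4 × 0.534 × 26.9) = 0.8963; exp(−0.8963) = 0.4081.
C = 0.09841 × 0.4081 = 0.0402 kg/m³.

0.0402 kg/m³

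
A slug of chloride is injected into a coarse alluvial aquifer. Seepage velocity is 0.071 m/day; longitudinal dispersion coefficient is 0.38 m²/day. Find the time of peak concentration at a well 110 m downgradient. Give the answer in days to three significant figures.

1480 days

For the 1D instantaneous-source solution, setting ∂C/∂t = 0 at fixed x gives v²t² + 2Dt − x² = 0, so t = (√(D² + v²x²) − D)/v².
√(D² + v²x²) = √(0.38² + 0.071² × 110²) = 7.819; v² = 0.005041.
t = (7.819 − 0.38)/0.005041 = 1480 days (vs. the pure-advection estimate x/v = 1550 d).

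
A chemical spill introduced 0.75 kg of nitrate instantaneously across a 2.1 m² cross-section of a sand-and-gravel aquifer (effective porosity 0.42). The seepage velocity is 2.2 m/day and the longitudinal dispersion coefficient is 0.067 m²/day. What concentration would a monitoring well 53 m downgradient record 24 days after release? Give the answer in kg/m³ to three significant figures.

0.188 kg/m³

For an instantaneous plane source, C(x,t) = M/(n_e·A·√(4πDt)) · exp(−(x−vt)²/(4Dt)), with n_e·A the pore (flow) area.
Plume center vt = 2.2 × 24 = 52.8 m, so the well at 53 m is 0.2 m downgradient of the peak.
√(4πDt) = 4.495 m, giving peak height M/(n_e·A·√(4πDt)) = 0.75/(0.42 × 2.1 × 4.495) = 0.1892 kg/m³.
(x−vt)²/(4Dt) = (0.2)²/(4 × 0.067 × 24) = 0.006219; exp(−0.006219) = 0.9938.
C = 0.1892 × 0.9938 = 0.188 kg/m³.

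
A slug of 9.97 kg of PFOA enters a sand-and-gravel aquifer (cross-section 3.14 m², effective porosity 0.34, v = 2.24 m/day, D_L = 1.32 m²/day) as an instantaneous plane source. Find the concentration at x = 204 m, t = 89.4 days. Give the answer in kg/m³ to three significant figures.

0.235 kg/m³

For an instantaneous plane source, C(x,t) = M/(n_e·A·√(4πDt)) · exp(−(x−vt)²/(4Dt)), with n_e·A the pore (flow) area.
Plume center vt = 2.24 × 89.4 = 200.256 m, so the well at 204 m is 3.744 m downgradient of the peak.
√(4πDt) = 38.51 m, giving peak height M/(n_e·A·√(4πDt)) = 9.97/(0.34 × 3.14 × 38.51) = 0.2425 kg/m³.
(x−vt)²/(4Dt) = (3.744)²/(4 × 1.32 × 89.4) = 0.02970; exp(−0.02970) = 0.9707.
C = 0.2425 × 0.9707 = 0.235 kg/m³.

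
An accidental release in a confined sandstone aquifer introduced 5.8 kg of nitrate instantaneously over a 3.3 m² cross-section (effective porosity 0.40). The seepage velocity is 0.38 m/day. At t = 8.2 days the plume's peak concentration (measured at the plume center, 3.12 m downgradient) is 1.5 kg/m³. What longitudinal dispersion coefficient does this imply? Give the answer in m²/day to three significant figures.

0.0833 m²/day

At the plume center C_max = M/(n_e·A·√(4πDt)), so D = M²/(4πt·(n_e·A·C_max)²).
n_e·A·C_max = 0.40 × 3.3 × 1.5 = 1.980 kg/m.
D = 5.8²/(4π × 8.2 × 1.980²) = 0.0833 m²/day.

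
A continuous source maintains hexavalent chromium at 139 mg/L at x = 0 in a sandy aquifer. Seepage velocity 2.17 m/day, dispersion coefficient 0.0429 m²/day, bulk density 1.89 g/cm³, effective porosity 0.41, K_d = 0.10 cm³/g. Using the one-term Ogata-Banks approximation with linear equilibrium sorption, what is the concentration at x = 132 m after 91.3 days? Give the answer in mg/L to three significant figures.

131 mg/L

Retardation factor R = 1 + ρ_b·K_d/n = 1 + 1.89 × 0.10/0.41 = 1.461.
Sorption retards both mechanisms: v_R = v/R = 1.485 m/day, D_R = D/R = 0.02936 m²/day.
v_R·t = 1.485 × 91.3 = 135.5805 m; 2√(D_R t) = 3.274 m; argument = (132 − 135.5805)/3.274 = -1.094.
C = C₀ × ½·erfc(-1.094) = 139 × 0.9391 = 131 mg/L.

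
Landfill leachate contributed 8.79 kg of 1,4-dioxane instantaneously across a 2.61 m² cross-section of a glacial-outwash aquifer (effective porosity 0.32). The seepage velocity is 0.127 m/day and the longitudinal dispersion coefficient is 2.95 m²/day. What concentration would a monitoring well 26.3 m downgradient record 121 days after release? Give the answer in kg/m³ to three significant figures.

For an instantaneous plane source, C(x,t) = M/(n_e·A·√(4πDt)) · exp(−(x−vt)²/(4Dt)), with n_e·A the pore (flow) area.
Plume center vt = 0.127 × 121 = 15.367 m, so the well at 26.3 m is 10.933 m downgradient of the peak.
√(4πDt) = 66.97 m, giving peak height M/(n_e·A·√(4πDt)) = 8.79/(0.32 × 2.61 × 66.97) = 0.1572 kg/m³.
(x−vt)²/(4Dt) = (10.933)²/(4 × 2.95 × 121) = 0.08372; exp(−0.08372) = 0.9197.
C = 0.1572 × 0.9197 = 0.145 kg/m³.

0.145 kg/m³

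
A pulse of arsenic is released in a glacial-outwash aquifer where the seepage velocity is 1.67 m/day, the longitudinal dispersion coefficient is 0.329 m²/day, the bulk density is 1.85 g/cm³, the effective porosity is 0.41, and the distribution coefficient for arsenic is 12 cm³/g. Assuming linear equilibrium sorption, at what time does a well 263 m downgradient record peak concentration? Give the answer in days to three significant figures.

Retardation factor R = 1 + ρ_b·K_d/n = 1 + 1.85 × 12/0.41 = 55.15.
Sorption retards both mechanisms: v_R = v/R = 0.03028 m/day, D_R = D/R = 0.005966 m²/day.
Peak time from v_R²t² + 2D_R t − x² = 0: t = (√(D_R² + v_R²x²) − D_R)/v_R².
√(D_R² + v_R²x²) = √(0.005966² + 0.03028² × 263²) = 7.964; v_R² = 0.0009169.
t = (7.964 − 0.005966)/0.0009169 = 8680 days.

8680 days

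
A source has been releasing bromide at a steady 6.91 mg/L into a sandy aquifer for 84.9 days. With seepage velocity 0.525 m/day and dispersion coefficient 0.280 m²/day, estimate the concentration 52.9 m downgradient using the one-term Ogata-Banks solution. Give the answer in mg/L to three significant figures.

For a continuous step input, C/C₀ ≈ ½·erfc((x−vt)/(2√(Dt))).
vt = 0.525 × 84.9 = 44.5725 m and 2√(Dt) = 2√(0.280 × 84.9) = 9.751 m.
Argument (x−vt)/(2√(Dt)) = (52.9 − 44.5725)/9.751 = 0.8540; ½·erfc(0.8540) = 0.1136.
C = 6.91 × 0.1136 = 0.785 mg/L.

0.785 mg/L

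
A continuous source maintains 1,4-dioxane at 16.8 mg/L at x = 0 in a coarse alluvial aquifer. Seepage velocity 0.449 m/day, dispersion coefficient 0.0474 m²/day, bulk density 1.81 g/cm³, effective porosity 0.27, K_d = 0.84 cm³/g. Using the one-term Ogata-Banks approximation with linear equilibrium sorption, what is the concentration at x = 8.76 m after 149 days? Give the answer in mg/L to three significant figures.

Retardation factor R = 1 + ρ_b·K_d/n = 1 + 1.81 × 0.84/0.27 = 6.631.
Sorption retards both mechanisms: v_R = v/R = 0.06771 m/day, D_R = D/R = 0.007148 m²/day.
v_R·t = 0.06771 × 149 = 10.08879 m; 2√(D_R t) = 2.064 m; argument = (8.76 − 10.08879)/2.064 = -0.6438.
C = C₀ × ½·erfc(-0.6438) = 16.8 × 0.8187 = 13.8 mg/L.

13.8 mg/L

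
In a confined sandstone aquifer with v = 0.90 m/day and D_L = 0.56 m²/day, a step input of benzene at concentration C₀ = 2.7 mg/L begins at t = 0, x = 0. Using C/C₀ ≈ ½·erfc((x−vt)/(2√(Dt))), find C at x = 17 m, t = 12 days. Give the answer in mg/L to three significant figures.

0.123 mg/L

For a continuous step input, C/C₀ ≈ ½·erfc((x−vt)/(2√(Dt))).
vt = 0.90 × 12 = 10.8 m and 2√(Dt) = 2√(0.56 × 12) = 5.185 m.
Argument (x−vt)/(2√(Dt)) = (17 − 10.8)/5.185 = 1.196; ½·erfc(1.196) = 0.04538.
C = 2.7 × 0.04538 = 0.123 mg/L.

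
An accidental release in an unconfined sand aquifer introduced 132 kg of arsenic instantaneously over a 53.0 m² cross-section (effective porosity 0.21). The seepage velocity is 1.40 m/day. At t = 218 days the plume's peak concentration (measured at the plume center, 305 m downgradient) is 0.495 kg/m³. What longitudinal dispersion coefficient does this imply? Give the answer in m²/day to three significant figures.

At the plume center C_max = M/(n_e·A·√(4πDt)), so D = M²/(4πt·(n_e·A·C_max)²).
n_e·A·C_max = 0.21 × 53.0 × 0.495 = 5.509 kg/m.
D = 132²/(4π × 218 × 5.509²) = 0.210 m²/day.

0.210 m²/day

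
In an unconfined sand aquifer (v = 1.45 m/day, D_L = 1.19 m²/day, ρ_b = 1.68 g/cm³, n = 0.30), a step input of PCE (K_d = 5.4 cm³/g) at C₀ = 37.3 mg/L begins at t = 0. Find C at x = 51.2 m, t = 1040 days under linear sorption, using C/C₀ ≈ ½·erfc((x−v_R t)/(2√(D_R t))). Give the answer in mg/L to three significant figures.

Retardation factor R = 1 + ρ_b·K_d/n = 1 + 1.68 × 5.4/0.30 = 31.24.
Sorption retards both mechanisms: v_R = v/R = 0.04641 m/day, D_R = D/R = 0.03809 m²/day.
v_R·t = 0.04641 × 1040 = 48.2664 m; 2√(D_R t) = 12.59 m; argument = (51.2 − 48.2664)/12.59 = 0.2330.
C = C₀ × ½·erfc(0.2330) = 37.3 × 0.3709 = 13.8 mg/L.

13.8 mg/L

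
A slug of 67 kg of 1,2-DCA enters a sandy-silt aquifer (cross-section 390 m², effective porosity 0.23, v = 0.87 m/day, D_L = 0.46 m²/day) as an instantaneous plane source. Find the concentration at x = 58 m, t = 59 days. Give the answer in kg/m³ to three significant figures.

For an instantaneous plane source, C(x,t) = M/(n_e·A·√(4πDt)) · exp(−(x−vt)²/(4Dt)), with n_e·A the pore (flow) area.
Plume center vt = 0.87 × 59 = 51.33 m, so the well at 58 m is 6.67 m downgradient of the peak.
√(4πDt) = 18.47 m, giving peak height M/(n_e·A·√(4πDt)) = 67/(0.23 × 390 × 18.47) = 0.04044 kg/m³.
(x−vt)²/(4Dt) = (6.67)²/(4 × 0.46 × 59) = 0.4098; exp(−0.4098) = 0.6638.
C = 0.04044 × 0.6638 = 0.0268 kg/m³.

0.0268 kg/m³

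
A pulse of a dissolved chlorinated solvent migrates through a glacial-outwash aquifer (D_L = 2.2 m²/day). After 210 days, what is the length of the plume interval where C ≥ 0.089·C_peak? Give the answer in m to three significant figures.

The plume is Gaussian with σ = √(2Dt) = √(2 × 2.2 × 210) = 30.40 m.
C/C_peak = exp(−Δx²/(2σ²)) = 0.089 ⇒ Δx = σ·√(−2 ln 0.089) = 30.40 × 2.200 = 66.88 m.
Width = 2Δx = 134 m.

134 m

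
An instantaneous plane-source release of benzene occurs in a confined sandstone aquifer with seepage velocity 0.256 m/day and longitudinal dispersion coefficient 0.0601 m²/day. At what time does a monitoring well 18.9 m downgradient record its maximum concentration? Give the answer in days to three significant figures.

72.9 days

For the 1D instantaneous-source solution, setting ∂C/∂t = 0 at fixed x gives v²t² + 2Dt − x² = 0, so t = (√(D² + v²x²) − D)/v².
√(D² + v²x²) = √(0.0601² + 0.256² × 18.9²) = 4.839; v² = 0.065536.
t = (4.839 − 0.0601)/0.065536 = 72.9 days (vs. the pure-advection estimate x/v = 73.8 d).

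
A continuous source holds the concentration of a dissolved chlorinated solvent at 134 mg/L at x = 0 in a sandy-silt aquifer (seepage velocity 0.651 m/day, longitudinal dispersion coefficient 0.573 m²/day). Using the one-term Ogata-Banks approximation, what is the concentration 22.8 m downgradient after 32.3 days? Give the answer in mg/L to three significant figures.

For a continuous step input, C/C₀ ≈ ½·erfc((x−vt)/(2√(Dt))).
vt = 0.651 × 32.3 = 21.0273 m and 2√(Dt) = 2√(0.573 × 32.3) = 8.604 m.
Argument (x−vt)/(2√(Dt)) = (22.8 − 21.0273)/8.604 = 0.2060; ½·erfc(0.2060) = 0.3854.
C = 134 × 0.3854 = 51.6 mg/L.

51.6 mg/L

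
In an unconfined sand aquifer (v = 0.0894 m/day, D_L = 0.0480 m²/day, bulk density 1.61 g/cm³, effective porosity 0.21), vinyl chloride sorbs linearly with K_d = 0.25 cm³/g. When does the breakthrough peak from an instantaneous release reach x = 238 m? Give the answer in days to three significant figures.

7750 days

Retardation factor R = 1 + ρ_b·K_d/n = 1 + 1.61 × 0.25/0.21 = 2.917.
Sorption retards both mechanisms: v_R = v/R = 0.03065 m/day, D_R = D/R = 0.01646 m²/day.
Peak time from v_R²t² + 2D_R t − x² = 0: t = (√(D_R² + v_R²x²) − D_R)/v_R².
√(D_R² + v_R²x²) = √(0.01646² + 0.03065² × 238²) = 7.295; v_R² = 0.0009394.
t = (7.295 − 0.01646)/0.0009394 = 7750 days.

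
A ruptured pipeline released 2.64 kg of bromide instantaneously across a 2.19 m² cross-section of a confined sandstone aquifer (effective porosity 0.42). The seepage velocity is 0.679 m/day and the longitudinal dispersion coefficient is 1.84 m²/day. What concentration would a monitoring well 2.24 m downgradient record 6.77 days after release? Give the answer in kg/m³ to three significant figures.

0.205 kg/m³

For an instantaneous plane source, C(x,t) = M/(n_e·A·√(4πDt)) · exp(−(x−vt)²/(4Dt)), with n_e·A the pore (flow) area.
Plume center vt = 0.679 × 6.77 = 4.59683 m, so the well at 2.24 m is 2.35683 m upgradient of the peak.
√(4πDt) = 12.51 m, giving peak height M/(n_e·A·√(4πDt)) = 2.64/(0.42 × 2.19 × 12.51) = 0.2294 kg/m³.
(x−vt)²/(4Dt) = (-2.35683)²/(4 × 1.84 × 6.77) = 0.1115; exp(−0.1115) = 0.8945.
C = 0.2294 × 0.8945 = 0.205 kg/m³.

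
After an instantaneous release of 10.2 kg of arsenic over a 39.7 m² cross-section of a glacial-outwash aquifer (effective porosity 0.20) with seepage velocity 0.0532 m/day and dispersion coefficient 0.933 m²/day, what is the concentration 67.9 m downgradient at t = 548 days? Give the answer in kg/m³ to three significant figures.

For an instantaneous plane source, C(x,t) = M/(n_e·A·√(4πDt)) · exp(−(x−vt)²/(4Dt)), with n_e·A the pore (flow) area.
Plume center vt = 0.0532 × 548 = 29.1536 m, so the well at 67.9 m is 38.7464 m downgradient of the peak.
√(4πDt) = 80.16 m, giving peak height M/(n_e·A·√(4πDt)) = 10.2/(0.20 × 39.7 × 80.16) = 0.01603 kg/m³.
(x−vt)²/(4Dt) = (38.7464)²/(4 × 0.933 × 548) = 0.7341; exp(−0.7341) = 0.4799.
C = 0.01603 × 0.4799 = 0.00769 kg/m³.

0.00769 kg/m³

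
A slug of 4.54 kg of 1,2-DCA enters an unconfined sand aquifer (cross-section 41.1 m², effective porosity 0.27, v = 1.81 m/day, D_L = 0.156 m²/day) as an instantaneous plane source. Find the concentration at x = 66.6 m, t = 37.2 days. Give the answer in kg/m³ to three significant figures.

For an instantaneous plane source, C(x,t) = M/(n_e·A·√(4πDt)) · exp(−(x−vt)²/(4Dt)), with n_e·A the pore (flow) area.
Plume center vt = 1.81 × 37.2 = 67.332 m, so the well at 66.6 m is 0.732 m upgradient of the peak.
√(4πDt) = 8.540 m, giving peak height M/(n_e·A·√(4πDt)) = 4.54/(0.27 × 41.1 × 8.540) = 0.04791 kg/m³.
(x−vt)²/(4Dt) = (-0.732)²/(4 × 0.156 × 37.2) = 0.02308; exp(−0.02308) = 0.9772.
C = 0.04791 × 0.9772 = 0.0468 kg/m³.

0.0468 kg/m³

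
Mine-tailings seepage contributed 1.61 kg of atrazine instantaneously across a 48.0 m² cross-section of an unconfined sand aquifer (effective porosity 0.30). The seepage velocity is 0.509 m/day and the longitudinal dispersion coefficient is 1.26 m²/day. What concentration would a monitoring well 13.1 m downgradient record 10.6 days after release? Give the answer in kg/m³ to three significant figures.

0.00284 kg/m³

For an instantaneous plane source, C(x,t) = M/(n_e·A·√(4πDt)) · exp(−(x−vt)²/(4Dt)), with n_e·A the pore (flow) area.
Plume center vt = 0.509 × 10.6 = 5.3954 m, so the well at 13.1 m is 7.7046 m downgradient of the peak.
√(4πDt) = 12.96 m, giving peak height M/(n_e·A·√(4πDt)) = 1.61/(0.30 × 48.0 × 12.96) = 0.008627 kg/m³.
(x−vt)²/(4Dt) = (7.7046)²/(4 × 1.26 × 10.6) = 1.111; exp(−1.111) = 0.3292.
C = 0.008627 × 0.3292 = 0.00284 kg/m³.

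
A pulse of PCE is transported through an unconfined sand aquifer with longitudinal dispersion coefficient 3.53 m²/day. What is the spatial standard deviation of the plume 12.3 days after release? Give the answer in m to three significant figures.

Dispersive spreading gives a Gaussian with σ² = 2Dt; advection only shifts the center.
σ = √(2 × 3.53 × 12.3) = 9.32 m.

9.32 m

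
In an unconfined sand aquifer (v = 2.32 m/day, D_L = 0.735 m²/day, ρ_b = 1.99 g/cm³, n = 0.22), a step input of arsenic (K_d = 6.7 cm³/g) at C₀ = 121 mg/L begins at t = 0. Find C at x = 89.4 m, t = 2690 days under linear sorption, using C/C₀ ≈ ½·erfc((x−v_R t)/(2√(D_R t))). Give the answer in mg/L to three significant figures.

113 mg/L

Retardation factor R = 1 + ρ_b·K_d/n = 1 + 1.99 × 6.7/0.22 = 61.60.
Sorption retards both mechanisms: v_R = v/R = 0.03766 m/day, D_R = D/R = 0.01193 m²/day.
v_R·t = 0.03766 × 2690 = 101.3054 m; 2√(D_R t) = 11.33 m; argument = (89.4 − 101.3054)/11.33 = -1.051.
C = C₀ × ½·erfc(-1.051) = 121 × 0.9314 = 113 mg/L.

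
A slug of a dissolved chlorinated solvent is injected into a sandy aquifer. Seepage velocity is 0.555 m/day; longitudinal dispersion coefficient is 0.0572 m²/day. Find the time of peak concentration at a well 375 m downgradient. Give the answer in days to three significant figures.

For the 1D instantaneous-source solution, setting ∂C/∂t = 0 at fixed x gives v²t² + 2Dt − x² = 0, so t = (√(D² + v²x²) − D)/v².
√(D² + v²x²) = √(0.0572² + 0.555² × 375²) = 208.1; v² = 0.308025.
t = (208.1 − 0.0572)/0.308025 = 675 days (vs. the pure-advection estimate x/v = 676 d).

675 days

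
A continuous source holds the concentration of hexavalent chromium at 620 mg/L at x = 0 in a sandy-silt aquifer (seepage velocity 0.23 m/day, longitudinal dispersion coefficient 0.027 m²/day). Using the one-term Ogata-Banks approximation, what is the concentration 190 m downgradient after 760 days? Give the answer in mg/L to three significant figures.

5.47 mg/L

For a continuous step input, C/C₀ ≈ ½·erfc((x−vt)/(2√(Dt))).
vt = 0.23 × 760 = 174.8 m and 2√(Dt) = 2√(0.027 × 760) = 9.060 m.
Argument (x−vt)/(2√(Dt)) = (190 − 174.8)/9.060 = 1.678; ½·erfc(1.678) = 0.008821.
C = 620 × 0.008821 = 5.47 mg/L.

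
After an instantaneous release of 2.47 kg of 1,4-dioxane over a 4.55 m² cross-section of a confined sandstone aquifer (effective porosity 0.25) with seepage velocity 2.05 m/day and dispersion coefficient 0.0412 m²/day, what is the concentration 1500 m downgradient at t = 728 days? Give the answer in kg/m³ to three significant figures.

0.0691 kg/m³

For an instantaneous plane source, C(x,t) = M/(n_e·A·√(4πDt)) · exp(−(x−vt)²/(4Dt)), with n_e·A the pore (flow) area.
Plume center vt = 2.05 × 728 = 1492.4 m, so the well at 1500 m is 7.6 m downgradient of the peak.
√(4πDt) = 19.41 m, giving peak height M/(n_e·A·√(4πDt)) = 2.47/(0.25 × 4.55 × 19.41) = 0.1119 kg/m³.
(x−vt)²/(4Dt) = (7.6)²/(4 × 0.0412 × 728) = 0.4814; exp(−0.4814) = 0.6179.
C = 0.1119 × 0.6179 = 0.0691 kg/m³.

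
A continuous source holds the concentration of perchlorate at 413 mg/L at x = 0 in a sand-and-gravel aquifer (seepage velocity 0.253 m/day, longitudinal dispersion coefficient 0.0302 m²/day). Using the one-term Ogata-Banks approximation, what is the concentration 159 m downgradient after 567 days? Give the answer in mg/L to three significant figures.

1.63 mg/L

For a continuous step input, C/C₀ ≈ ½·erfc((x−vt)/(2√(Dt))).
vt = 0.253 × 567 = 143.451 m and 2√(Dt) = 2√(0.0302 × 567) = 8.276 m.
Argument (x−vt)/(2√(Dt)) = (159 − 143.451)/8.276 = 1.879; ½·erfc(1.879) = 0.003938.
C = 413 × 0.003938 = 1.63 mg/L.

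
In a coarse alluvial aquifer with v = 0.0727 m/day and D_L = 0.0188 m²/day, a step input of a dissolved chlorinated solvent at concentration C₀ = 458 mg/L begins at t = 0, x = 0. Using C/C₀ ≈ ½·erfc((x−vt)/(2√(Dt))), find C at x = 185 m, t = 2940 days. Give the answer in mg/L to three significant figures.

For a continuous step input, C/C₀ ≈ ½·erfc((x−vt)/(2√(Dt))).
vt = 0.0727 × 2940 = 213.738 m and 2√(Dt) = 2√(0.0188 × 2940) = 14.87 m.
Argument (x−vt)/(2√(Dt)) = (185 − 213.738)/14.87 = -1.933; ½·erfc(-1.933) = 0.9969.
C = 458 × 0.9969 = 457 mg/L.

457 mg/L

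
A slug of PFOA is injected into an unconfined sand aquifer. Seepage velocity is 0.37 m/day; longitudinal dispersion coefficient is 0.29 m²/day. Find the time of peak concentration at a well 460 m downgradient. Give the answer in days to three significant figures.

1240 days

For the 1D instantaneous-source solution, setting ∂C/∂t = 0 at fixed x gives v²t² + 2Dt − x² = 0, so t = (√(D² + v²x²) − D)/v².
√(D² + v²x²) = √(0.29² + 0.37² × 460²) = 170.2; v² = 0.1369.
t = (170.2 − 0.29)/0.1369 = 1240 days (vs. the pure-advection estimate x/v = 1240 d).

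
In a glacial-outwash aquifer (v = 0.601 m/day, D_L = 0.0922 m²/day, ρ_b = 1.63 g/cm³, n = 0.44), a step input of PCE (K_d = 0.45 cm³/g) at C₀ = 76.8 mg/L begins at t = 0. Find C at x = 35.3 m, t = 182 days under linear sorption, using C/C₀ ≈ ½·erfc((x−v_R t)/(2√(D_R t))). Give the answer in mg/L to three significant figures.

Retardation factor R = 1 + ρ_b·K_d/n = 1 + 1.63 × 0.45/0.44 = 2.667.
Sorption retards both mechanisms: v_R = v/R = 0.2253 m/day, D_R = D/R = 0.03457 m²/day.
v_R·t = 0.2253 × 182 = 41.0046 m; 2√(D_R t) = 5.017 m; argument = (35.3 − 41.0046)/5.017 = -1.137.
C = C₀ × ½·erfc(-1.137) = 76.8 × 0.9461 = 72.7 mg/L.

72.7 mg/L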